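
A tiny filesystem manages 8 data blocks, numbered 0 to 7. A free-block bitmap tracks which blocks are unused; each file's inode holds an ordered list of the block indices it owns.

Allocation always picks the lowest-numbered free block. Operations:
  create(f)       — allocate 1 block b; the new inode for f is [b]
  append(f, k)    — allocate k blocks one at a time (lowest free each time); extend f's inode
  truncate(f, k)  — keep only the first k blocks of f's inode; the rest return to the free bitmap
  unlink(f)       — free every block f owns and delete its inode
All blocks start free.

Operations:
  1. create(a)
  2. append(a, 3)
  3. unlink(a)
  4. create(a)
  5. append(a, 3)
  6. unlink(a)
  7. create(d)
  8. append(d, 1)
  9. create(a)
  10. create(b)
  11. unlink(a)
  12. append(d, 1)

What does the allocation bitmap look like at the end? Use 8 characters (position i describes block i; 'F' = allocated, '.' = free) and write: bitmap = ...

after create(a) → a:[0]  free=[F.......]
after append(a, 3) → a:[0, 1, 2, 3]  free=[FFFF....]
after unlink(a) →   free=[........]
after create(a) → a:[0]  free=[F.......]
after append(a, 3) → a:[0, 1, 2, 3]  free=[FFFF....]
after unlink(a) →   free=[........]
after create(d) → d:[0]  free=[F.......]
after append(d, 1) → d:[0, 1]  free=[FF......]
after create(a) → a:[2], d:[0, 1]  free=[FFF.....]
after create(b) → a:[2], b:[3], d:[0, 1]  free=[FFFF....]
after unlink(a) → b:[3], d:[0, 1]  free=[FF.F....]
after append(d, 1) → b:[3], d:[0, 1, 2]  free=[FFFF....]

bitmap = FFFF....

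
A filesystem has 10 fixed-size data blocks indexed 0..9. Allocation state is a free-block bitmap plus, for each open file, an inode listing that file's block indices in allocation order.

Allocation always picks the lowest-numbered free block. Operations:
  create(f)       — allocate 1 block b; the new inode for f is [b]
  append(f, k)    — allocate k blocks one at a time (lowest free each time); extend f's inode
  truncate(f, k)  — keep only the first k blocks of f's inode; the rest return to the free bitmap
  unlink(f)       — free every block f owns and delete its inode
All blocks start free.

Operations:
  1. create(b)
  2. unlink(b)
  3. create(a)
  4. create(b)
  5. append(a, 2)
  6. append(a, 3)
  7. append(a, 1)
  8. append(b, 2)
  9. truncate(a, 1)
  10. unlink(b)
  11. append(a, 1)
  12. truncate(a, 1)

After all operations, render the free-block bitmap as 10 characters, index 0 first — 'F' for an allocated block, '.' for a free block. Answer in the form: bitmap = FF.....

bitmap = F.........

after create(b) → b:[0]  free=[F.........]
after unlink(b) →   free=[..........]
after create(a) → a:[0]  free=[F.........]
after create(b) → a:[0], b:[1]  free=[FF........]
after append(a, 2) → a:[0, 2, 3], b:[1]  free=[FFFF......]
after append(a, 3) → a:[0, 2, 3, 4, 5, 6], b:[1]  free=[FFFFFFF...]
after append(a, 1) → a:[0, 2, 3, 4, 5, 6, 7], b:[1]  free=[FFFFFFFF..]
after append(b, 2) → a:[0, 2, 3, 4, 5, 6, 7], b:[1, 8, 9]  free=[FFFFFFFFFF]
after truncate(a, 1) → a:[0], b:[1, 8, 9]  free=[FF......FF]
after unlink(b) → a:[0]  free=[F.........]
after append(a, 1) → a:[0, 1]  free=[FF........]
after truncate(a, 1) → a:[0]  free=[F.........]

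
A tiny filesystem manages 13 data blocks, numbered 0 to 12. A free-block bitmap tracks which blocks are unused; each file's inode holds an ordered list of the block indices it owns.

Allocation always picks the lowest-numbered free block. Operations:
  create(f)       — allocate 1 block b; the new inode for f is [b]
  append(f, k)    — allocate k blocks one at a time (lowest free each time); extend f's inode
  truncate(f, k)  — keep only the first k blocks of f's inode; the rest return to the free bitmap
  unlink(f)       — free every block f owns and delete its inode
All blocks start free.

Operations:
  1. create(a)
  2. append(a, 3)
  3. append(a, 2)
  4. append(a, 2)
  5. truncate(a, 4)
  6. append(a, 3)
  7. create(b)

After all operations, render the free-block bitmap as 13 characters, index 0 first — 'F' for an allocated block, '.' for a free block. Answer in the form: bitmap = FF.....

  1. create(a)  ⇒  F............  {a→[0]}
  2. append(a, 3)  ⇒  FFFF.........  {a→[0, 1, 2, 3]}
  3. append(a, 2)  ⇒  FFFFFF.......  {a→[0, 1, 2, 3, 4, 5]}
  4. append(a, 2)  ⇒  FFFFFFFF.....  {a→[0, 1, 2, 3, 4, 5, 6, 7]}
  5. truncate(a, 4)  ⇒  FFFF.........  {a→[0, 1, 2, 3]}
  6. append(a, 3)  ⇒  FFFFFFF......  {a→[0, 1, 2, 3, 4, 5, 6]}
  7. create(b)  ⇒  FFFFFFFF.....  {a→[0, 1, 2, 3, 4, 5, 6]; b→[7]}

bitmap = FFFFFFFF.....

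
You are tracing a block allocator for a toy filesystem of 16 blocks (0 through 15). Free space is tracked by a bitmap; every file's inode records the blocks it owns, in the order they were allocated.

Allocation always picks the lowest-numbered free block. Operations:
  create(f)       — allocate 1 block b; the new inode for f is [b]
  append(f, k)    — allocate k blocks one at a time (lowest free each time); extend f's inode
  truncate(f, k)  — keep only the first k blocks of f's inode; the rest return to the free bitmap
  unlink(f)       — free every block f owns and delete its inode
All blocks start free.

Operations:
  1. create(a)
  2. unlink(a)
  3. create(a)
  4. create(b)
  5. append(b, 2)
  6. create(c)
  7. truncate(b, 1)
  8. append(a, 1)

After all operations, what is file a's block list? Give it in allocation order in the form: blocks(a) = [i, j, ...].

blocks(a) = [0, 2]

create(a): bitmap=F............... | a=[0]
unlink(a): bitmap=................ | 
create(a): bitmap=F............... | a=[0]
create(b): bitmap=FF.............. | a=[0] b=[1]
append(b, 2): bitmap=FFFF............ | a=[0] b=[1, 2, 3]
create(c): bitmap=FFFFF........... | a=[0] b=[1, 2, 3] c=[4]
truncate(b, 1): bitmap=FF..F........... | a=[0] b=[1] c=[4]
append(a, 1): bitmap=FFF.F........... | a=[0, 2] b=[1] c=[4]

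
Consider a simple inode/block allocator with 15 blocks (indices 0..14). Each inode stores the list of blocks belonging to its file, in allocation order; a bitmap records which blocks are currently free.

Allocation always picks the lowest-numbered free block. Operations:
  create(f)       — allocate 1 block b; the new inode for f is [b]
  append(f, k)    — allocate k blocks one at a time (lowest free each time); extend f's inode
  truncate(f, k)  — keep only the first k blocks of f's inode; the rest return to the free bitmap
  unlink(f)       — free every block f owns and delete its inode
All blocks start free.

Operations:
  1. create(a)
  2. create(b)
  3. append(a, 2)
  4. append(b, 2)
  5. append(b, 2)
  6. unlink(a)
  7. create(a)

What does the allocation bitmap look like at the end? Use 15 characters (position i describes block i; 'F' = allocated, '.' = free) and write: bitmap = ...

bitmap = FF..FFFF.......

create(a): bitmap=F.............. | a=[0]
create(b): bitmap=FF............. | a=[0] b=[1]
append(a, 2): bitmap=FFFF........... | a=[0, 2, 3] b=[1]
append(b, 2): bitmap=FFFFFF......... | a=[0, 2, 3] b=[1, 4, 5]
append(b, 2): bitmap=FFFFFFFF....... | a=[0, 2, 3] b=[1, 4, 5, 6, 7]
unlink(a): bitmap=.F..FFFF....... | b=[1, 4, 5, 6, 7]
create(a): bitmap=FF..FFFF....... | a=[0] b=[1, 4, 5, 6, 7]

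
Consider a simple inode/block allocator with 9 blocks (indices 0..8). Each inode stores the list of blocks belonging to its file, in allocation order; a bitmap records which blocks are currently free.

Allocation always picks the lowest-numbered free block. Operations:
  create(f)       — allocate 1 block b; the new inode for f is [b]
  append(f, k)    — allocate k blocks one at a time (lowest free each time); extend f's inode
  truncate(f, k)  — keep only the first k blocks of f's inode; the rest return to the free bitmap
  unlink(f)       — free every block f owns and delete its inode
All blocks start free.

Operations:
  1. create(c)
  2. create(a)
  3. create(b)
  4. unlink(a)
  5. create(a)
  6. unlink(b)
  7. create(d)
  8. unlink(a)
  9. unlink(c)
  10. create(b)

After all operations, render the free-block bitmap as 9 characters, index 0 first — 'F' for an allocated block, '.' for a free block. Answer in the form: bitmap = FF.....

bitmap = F.F......

  1. create(c)  ⇒  F........  {c→[0]}
  2. create(a)  ⇒  FF.......  {a→[1]; c→[0]}
  3. create(b)  ⇒  FFF......  {a→[1]; b→[2]; c→[0]}
  4. unlink(a)  ⇒  F.F......  {b→[2]; c→[0]}
  5. create(a)  ⇒  FFF......  {a→[1]; b→[2]; c→[0]}
  6. unlink(b)  ⇒  FF.......  {a→[1]; c→[0]}
  7. create(d)  ⇒  FFF......  {a→[1]; c→[0]; d→[2]}
  8. unlink(a)  ⇒  F.F......  {c→[0]; d→[2]}
  9. unlink(c)  ⇒  ..F......  {d→[2]}
  10. create(b)  ⇒  F.F......  {b→[0]; d→[2]}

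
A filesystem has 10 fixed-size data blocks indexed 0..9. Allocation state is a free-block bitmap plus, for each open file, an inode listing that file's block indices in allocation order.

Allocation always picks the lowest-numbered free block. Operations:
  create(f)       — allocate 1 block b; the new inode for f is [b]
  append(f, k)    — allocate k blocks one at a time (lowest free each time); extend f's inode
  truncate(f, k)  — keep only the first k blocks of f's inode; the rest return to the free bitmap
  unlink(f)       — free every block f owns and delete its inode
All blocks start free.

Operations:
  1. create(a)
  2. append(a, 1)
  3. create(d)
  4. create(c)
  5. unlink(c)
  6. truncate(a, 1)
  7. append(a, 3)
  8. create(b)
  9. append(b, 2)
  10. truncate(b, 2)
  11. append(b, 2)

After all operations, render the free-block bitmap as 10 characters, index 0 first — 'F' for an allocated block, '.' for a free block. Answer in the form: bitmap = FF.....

bitmap = FFFFFFFFF.

create(a): bitmap=F......... | a=[0]
append(a, 1): bitmap=FF........ | a=[0, 1]
create(d): bitmap=FFF....... | a=[0, 1] d=[2]
create(c): bitmap=FFFF...... | a=[0, 1] c=[3] d=[2]
unlink(c): bitmap=FFF....... | a=[0, 1] d=[2]
truncate(a, 1): bitmap=F.F....... | a=[0] d=[2]
append(a, 3): bitmap=FFFFF..... | a=[0, 1, 3, 4] d=[2]
create(b): bitmap=FFFFFF.... | a=[0, 1, 3, 4] b=[5] d=[2]
append(b, 2): bitmap=FFFFFFFF.. | a=[0, 1, 3, 4] b=[5, 6, 7] d=[2]
truncate(b, 2): bitmap=FFFFFFF... | a=[0, 1, 3, 4] b=[5, 6] d=[2]
append(b, 2): bitmap=FFFFFFFFF. | a=[0, 1, 3, 4] b=[5, 6, 7, 8] d=[2]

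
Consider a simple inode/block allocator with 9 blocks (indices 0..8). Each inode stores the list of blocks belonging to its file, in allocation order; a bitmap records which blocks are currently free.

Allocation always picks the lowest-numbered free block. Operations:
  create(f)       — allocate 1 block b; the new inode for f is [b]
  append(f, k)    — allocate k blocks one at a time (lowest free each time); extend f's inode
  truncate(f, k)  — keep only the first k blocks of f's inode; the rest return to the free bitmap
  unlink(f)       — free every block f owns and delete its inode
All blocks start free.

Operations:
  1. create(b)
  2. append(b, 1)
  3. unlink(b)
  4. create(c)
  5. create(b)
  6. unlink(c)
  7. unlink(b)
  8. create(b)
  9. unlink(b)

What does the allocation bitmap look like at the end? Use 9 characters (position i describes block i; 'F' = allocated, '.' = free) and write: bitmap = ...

after create(b) → b:[0]  free=[F........]
after append(b, 1) → b:[0, 1]  free=[FF.......]
after unlink(b) →   free=[.........]
after create(c) → c:[0]  free=[F........]
after create(b) → b:[1], c:[0]  free=[FF.......]
after unlink(c) → b:[1]  free=[.F.......]
after unlink(b) →   free=[.........]
after create(b) → b:[0]  free=[F........]
after unlink(b) →   free=[.........]

bitmap = .........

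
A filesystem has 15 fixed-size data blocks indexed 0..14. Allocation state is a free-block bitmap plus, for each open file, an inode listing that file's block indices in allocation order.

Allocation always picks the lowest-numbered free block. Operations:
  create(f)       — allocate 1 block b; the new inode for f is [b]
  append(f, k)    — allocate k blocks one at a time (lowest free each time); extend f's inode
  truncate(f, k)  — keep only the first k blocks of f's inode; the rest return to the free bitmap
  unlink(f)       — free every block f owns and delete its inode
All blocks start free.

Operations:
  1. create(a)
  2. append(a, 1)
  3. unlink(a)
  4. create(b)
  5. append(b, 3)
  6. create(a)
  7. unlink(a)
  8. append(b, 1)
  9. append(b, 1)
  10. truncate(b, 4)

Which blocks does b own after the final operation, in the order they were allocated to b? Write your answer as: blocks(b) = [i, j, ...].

blocks(b) = [0, 1, 2, 3]

[1] create(a) — a=0 (map F..............)
[2] append(a, 1) — a=0,1 (map FF.............)
[3] unlink(a) —  (map ...............)
[4] create(b) — b=0 (map F..............)
[5] append(b, 3) — b=0,1,2,3 (map FFFF...........)
[6] create(a) — a=4 b=0,1,2,3 (map FFFFF..........)
[7] unlink(a) — b=0,1,2,3 (map FFFF...........)
[8] append(b, 1) — b=0,1,2,3,4 (map FFFFF..........)
[9] append(b, 1) — b=0,1,2,3,4,5 (map FFFFFF.........)
[10] truncate(b, 4) — b=0,1,2,3 (map FFFF...........)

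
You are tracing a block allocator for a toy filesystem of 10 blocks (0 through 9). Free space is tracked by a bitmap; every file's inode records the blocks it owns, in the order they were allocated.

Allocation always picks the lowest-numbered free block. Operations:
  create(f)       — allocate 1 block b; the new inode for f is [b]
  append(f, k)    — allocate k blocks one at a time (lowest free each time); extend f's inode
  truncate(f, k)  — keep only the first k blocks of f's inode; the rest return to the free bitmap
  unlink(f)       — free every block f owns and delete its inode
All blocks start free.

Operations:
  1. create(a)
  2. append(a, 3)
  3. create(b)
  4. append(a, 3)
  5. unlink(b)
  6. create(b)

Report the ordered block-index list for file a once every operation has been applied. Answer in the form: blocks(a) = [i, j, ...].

[1] create(a) — a=0 (map F.........)
[2] append(a, 3) — a=0,1,2,3 (map FFFF......)
[3] create(b) — a=0,1,2,3 b=4 (map FFFFF.....)
[4] append(a, 3) — a=0,1,2,3,5,6,7 b=4 (map FFFFFFFF..)
[5] unlink(b) — a=0,1,2,3,5,6,7 (map FFFF.FFF..)
[6] create(b) — a=0,1,2,3,5,6,7 b=4 (map FFFFFFFF..)

blocks(a) = [0, 1, 2, 3, 5, 6, 7]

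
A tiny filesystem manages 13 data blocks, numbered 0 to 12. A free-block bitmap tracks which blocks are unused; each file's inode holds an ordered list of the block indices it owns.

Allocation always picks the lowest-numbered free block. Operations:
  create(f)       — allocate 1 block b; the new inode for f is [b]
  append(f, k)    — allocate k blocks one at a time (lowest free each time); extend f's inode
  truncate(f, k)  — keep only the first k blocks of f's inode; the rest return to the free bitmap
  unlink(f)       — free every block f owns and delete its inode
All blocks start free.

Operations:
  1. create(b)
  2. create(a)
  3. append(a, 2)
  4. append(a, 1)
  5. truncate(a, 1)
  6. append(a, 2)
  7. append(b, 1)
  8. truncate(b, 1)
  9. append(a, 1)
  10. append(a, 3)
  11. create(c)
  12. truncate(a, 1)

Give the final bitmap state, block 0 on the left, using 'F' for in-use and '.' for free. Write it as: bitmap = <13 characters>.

bitmap = FF......F....

  1. create(b)  ⇒  F............  {b→[0]}
  2. create(a)  ⇒  FF...........  {a→[1]; b→[0]}
  3. append(a, 2)  ⇒  FFFF.........  {a→[1, 2, 3]; b→[0]}
  4. append(a, 1)  ⇒  FFFFF........  {a→[1, 2, 3, 4]; b→[0]}
  5. truncate(a, 1)  ⇒  FF...........  {a→[1]; b→[0]}
  6. append(a, 2)  ⇒  FFFF.........  {a→[1, 2, 3]; b→[0]}
  7. append(b, 1)  ⇒  FFFFF........  {a→[1, 2, 3]; b→[0, 4]}
  8. truncate(b, 1)  ⇒  FFFF.........  {a→[1, 2, 3]; b→[0]}
  9. append(a, 1)  ⇒  FFFFF........  {a→[1, 2, 3, 4]; b→[0]}
  10. append(a, 3)  ⇒  FFFFFFFF.....  {a→[1, 2, 3, 4, 5, 6, 7]; b→[0]}
  11. create(c)  ⇒  FFFFFFFFF....  {a→[1, 2, 3, 4, 5, 6, 7]; b→[0]; c→[8]}
  12. truncate(a, 1)  ⇒  FF......F....  {a→[1]; b→[0]; c→[8]}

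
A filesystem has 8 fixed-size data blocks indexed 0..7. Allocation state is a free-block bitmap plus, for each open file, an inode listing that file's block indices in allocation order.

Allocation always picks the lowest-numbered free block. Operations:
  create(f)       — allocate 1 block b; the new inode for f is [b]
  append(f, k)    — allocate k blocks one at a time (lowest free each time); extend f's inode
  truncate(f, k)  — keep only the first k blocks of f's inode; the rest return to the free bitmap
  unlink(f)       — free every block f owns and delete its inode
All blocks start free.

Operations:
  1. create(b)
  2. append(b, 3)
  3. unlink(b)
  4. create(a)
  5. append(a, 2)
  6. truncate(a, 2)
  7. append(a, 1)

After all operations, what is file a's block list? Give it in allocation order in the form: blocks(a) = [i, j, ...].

blocks(a) = [0, 1, 2]

after create(b) → b:[0]  free=[F.......]
after append(b, 3) → b:[0, 1, 2, 3]  free=[FFFF....]
after unlink(b) →   free=[........]
after create(a) → a:[0]  free=[F.......]
after append(a, 2) → a:[0, 1, 2]  free=[FFF.....]
after truncate(a, 2) → a:[0, 1]  free=[FF......]
after append(a, 1) → a:[0, 1, 2]  free=[FFF.....]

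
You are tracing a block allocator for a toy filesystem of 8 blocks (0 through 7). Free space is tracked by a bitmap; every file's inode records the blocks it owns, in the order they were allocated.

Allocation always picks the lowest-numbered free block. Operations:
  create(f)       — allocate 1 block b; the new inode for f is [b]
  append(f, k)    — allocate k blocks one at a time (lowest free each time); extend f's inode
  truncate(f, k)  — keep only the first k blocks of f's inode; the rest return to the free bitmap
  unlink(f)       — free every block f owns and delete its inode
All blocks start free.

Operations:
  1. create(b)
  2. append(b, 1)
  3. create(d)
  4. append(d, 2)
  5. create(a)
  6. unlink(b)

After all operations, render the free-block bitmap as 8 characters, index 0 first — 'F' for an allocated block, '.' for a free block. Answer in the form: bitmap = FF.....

[1] create(b) — b=0 (map F.......)
[2] append(b, 1) — b=0,1 (map FF......)
[3] create(d) — b=0,1 d=2 (map FFF.....)
[4] append(d, 2) — b=0,1 d=2,3,4 (map FFFFF...)
[5] create(a) — a=5 b=0,1 d=2,3,4 (map FFFFFF..)
[6] unlink(b) — a=5 d=2,3,4 (map ..FFFF..)

bitmap = ..FFFF..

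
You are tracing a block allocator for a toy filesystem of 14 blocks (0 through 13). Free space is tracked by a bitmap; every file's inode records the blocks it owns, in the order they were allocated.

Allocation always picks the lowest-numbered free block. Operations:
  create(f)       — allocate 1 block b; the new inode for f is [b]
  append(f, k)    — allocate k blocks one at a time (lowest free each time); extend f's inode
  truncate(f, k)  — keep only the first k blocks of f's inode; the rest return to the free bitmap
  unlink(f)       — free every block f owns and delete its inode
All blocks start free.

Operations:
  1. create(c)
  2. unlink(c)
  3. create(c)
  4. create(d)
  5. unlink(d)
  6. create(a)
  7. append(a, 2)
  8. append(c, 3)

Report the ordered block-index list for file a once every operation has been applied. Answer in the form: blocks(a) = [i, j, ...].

after create(c) → c:[0]  free=[F.............]
after unlink(c) →   free=[..............]
after create(c) → c:[0]  free=[F.............]
after create(d) → c:[0], d:[1]  free=[FF............]
after unlink(d) → c:[0]  free=[F.............]
after create(a) → a:[1], c:[0]  free=[FF............]
after append(a, 2) → a:[1, 2, 3], c:[0]  free=[FFFF..........]
after append(c, 3) → a:[1, 2, 3], c:[0, 4, 5, 6]  free=[FFFFFFF.......]

blocks(a) = [1, 2, 3]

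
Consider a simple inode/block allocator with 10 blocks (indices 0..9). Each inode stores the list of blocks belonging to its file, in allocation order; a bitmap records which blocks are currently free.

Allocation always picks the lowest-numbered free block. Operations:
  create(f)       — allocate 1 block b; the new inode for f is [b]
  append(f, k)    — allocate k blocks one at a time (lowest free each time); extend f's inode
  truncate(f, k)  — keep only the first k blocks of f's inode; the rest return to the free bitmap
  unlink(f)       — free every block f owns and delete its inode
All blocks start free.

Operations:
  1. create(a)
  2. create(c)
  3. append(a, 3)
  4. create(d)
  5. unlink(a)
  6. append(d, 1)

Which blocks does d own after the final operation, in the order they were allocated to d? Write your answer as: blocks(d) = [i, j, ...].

create(a): bitmap=F......... | a=[0]
create(c): bitmap=FF........ | a=[0] c=[1]
append(a, 3): bitmap=FFFFF..... | a=[0, 2, 3, 4] c=[1]
create(d): bitmap=FFFFFF.... | a=[0, 2, 3, 4] c=[1] d=[5]
unlink(a): bitmap=.F...F.... | c=[1] d=[5]
append(d, 1): bitmap=FF...F.... | c=[1] d=[5, 0]

blocks(d) = [5, 0]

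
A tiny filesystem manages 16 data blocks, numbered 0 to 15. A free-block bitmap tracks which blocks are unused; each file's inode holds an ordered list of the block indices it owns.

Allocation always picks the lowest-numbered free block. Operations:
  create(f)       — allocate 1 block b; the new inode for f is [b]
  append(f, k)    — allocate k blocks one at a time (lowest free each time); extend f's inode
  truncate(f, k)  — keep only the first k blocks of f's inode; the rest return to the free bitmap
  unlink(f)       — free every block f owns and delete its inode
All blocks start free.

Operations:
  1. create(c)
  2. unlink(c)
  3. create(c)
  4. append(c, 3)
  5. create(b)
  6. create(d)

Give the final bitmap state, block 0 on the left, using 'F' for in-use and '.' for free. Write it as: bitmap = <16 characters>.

bitmap = FFFFFF..........

after create(c) → c:[0]  free=[F...............]
after unlink(c) →   free=[................]
after create(c) → c:[0]  free=[F...............]
after append(c, 3) → c:[0, 1, 2, 3]  free=[FFFF............]
after create(b) → b:[4], c:[0, 1, 2, 3]  free=[FFFFF...........]
after create(d) → b:[4], c:[0, 1, 2, 3], d:[5]  free=[FFFFFF..........]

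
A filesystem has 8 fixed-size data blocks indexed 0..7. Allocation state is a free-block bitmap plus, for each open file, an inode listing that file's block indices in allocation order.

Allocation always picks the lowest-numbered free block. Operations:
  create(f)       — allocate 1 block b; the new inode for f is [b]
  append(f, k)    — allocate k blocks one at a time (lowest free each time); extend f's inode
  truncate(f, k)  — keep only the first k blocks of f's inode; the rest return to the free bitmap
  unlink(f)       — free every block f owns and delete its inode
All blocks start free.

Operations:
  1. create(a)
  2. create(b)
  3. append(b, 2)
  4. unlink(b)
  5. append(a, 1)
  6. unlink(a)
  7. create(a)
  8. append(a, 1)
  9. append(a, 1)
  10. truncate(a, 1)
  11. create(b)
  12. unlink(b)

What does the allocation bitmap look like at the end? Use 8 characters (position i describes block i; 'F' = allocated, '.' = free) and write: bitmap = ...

  1. create(a)  ⇒  F.......  {a→[0]}
  2. create(b)  ⇒  FF......  {a→[0]; b→[1]}
  3. append(b, 2)  ⇒  FFFF....  {a→[0]; b→[1, 2, 3]}
  4. unlink(b)  ⇒  F.......  {a→[0]}
  5. append(a, 1)  ⇒  FF......  {a→[0, 1]}
  6. unlink(a)  ⇒  ........  {}
  7. create(a)  ⇒  F.......  {a→[0]}
  8. append(a, 1)  ⇒  FF......  {a→[0, 1]}
  9. append(a, 1)  ⇒  FFF.....  {a→[0, 1, 2]}
  10. truncate(a, 1)  ⇒  F.......  {a→[0]}
  11. create(b)  ⇒  FF......  {a→[0]; b→[1]}
  12. unlink(b)  ⇒  F.......  {a→[0]}

bitmap = F.......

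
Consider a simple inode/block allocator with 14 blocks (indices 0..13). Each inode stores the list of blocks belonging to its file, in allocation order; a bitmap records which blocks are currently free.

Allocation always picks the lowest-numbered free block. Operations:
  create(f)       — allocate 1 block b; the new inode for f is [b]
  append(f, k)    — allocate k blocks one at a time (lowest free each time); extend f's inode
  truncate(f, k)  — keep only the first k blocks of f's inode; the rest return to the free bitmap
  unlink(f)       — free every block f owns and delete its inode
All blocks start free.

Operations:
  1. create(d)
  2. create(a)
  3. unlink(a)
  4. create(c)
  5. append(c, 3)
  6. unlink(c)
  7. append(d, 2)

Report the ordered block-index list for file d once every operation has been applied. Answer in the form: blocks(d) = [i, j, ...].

blocks(d) = [0, 1, 2]

after create(d) → d:[0]  free=[F.............]
after create(a) → a:[1], d:[0]  free=[FF............]
after unlink(a) → d:[0]  free=[F.............]
after create(c) → c:[1], d:[0]  free=[FF............]
after append(c, 3) → c:[1, 2, 3, 4], d:[0]  free=[FFFFF.........]
after unlink(c) → d:[0]  free=[F.............]
after append(d, 2) → d:[0, 1, 2]  free=[FFF...........]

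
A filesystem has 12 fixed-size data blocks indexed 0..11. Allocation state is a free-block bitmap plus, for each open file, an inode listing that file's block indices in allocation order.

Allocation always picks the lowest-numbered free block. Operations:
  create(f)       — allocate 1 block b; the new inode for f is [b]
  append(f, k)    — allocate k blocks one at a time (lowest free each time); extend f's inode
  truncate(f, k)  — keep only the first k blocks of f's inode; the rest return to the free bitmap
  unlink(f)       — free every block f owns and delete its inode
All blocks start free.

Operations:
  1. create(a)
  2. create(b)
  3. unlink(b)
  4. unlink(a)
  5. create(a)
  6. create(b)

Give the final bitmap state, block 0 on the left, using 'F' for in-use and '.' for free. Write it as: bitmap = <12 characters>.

after create(a) → a:[0]  free=[F...........]
after create(b) → a:[0], b:[1]  free=[FF..........]
after unlink(b) → a:[0]  free=[F...........]
after unlink(a) →   free=[............]
after create(a) → a:[0]  free=[F...........]
after create(b) → a:[0], b:[1]  free=[FF..........]

bitmap = FF..........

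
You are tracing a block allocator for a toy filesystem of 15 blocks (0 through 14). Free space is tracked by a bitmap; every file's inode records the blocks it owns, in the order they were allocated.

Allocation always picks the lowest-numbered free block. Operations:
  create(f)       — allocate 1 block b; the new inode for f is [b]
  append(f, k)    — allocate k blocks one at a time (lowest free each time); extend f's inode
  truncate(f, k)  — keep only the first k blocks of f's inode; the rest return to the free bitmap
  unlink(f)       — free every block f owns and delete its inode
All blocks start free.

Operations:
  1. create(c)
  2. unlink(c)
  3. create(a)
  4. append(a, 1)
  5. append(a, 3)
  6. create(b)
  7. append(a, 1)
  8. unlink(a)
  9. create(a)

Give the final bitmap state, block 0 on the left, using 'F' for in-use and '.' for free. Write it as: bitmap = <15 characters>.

bitmap = F....F.........

  1. create(c)  ⇒  F..............  {c→[0]}
  2. unlink(c)  ⇒  ...............  {}
  3. create(a)  ⇒  F..............  {a→[0]}
  4. append(a, 1)  ⇒  FF.............  {a→[0, 1]}
  5. append(a, 3)  ⇒  FFFFF..........  {a→[0, 1, 2, 3, 4]}
  6. create(b)  ⇒  FFFFFF.........  {a→[0, 1, 2, 3, 4]; b→[5]}
  7. append(a, 1)  ⇒  FFFFFFF........  {a→[0, 1, 2, 3, 4, 6]; b→[5]}
  8. unlink(a)  ⇒  .....F.........  {b→[5]}
  9. create(a)  ⇒  F....F.........  {a→[0]; b→[5]}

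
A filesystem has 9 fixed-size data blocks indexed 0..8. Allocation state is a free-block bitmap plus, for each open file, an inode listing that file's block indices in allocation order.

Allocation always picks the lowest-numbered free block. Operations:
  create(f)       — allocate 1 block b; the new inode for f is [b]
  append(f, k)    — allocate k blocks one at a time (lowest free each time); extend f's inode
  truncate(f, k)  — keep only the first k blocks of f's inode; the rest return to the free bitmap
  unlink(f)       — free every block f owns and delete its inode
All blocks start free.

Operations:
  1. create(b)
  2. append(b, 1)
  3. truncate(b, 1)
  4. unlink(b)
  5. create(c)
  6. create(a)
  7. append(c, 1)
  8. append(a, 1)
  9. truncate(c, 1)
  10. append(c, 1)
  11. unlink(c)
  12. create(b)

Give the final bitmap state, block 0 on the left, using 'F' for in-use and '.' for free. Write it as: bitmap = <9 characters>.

bitmap = FF.F.....

[1] create(b) — b=0 (map F........)
[2] append(b, 1) — b=0,1 (map FF.......)
[3] truncate(b, 1) — b=0 (map F........)
[4] unlink(b) —  (map .........)
[5] create(c) — c=0 (map F........)
[6] create(a) — a=1 c=0 (map FF.......)
[7] append(c, 1) — a=1 c=0,2 (map FFF......)
[8] append(a, 1) — a=1,3 c=0,2 (map FFFF.....)
[9] truncate(c, 1) — a=1,3 c=0 (map FF.F.....)
[10] append(c, 1) — a=1,3 c=0,2 (map FFFF.....)
[11] unlink(c) — a=1,3 (map .F.F.....)
[12] create(b) — a=1,3 b=0 (map FF.F.....)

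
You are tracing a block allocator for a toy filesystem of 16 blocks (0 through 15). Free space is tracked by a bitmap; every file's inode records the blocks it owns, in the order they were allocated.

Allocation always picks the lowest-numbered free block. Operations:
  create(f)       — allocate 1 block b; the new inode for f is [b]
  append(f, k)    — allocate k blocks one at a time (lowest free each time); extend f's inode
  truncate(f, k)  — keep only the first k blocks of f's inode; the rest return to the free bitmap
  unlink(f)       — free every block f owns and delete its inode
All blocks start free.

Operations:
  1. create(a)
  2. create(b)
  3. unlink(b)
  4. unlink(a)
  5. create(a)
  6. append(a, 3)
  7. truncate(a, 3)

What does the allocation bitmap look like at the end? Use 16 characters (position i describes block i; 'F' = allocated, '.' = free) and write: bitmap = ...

create(a): bitmap=F............... | a=[0]
create(b): bitmap=FF.............. | a=[0] b=[1]
unlink(b): bitmap=F............... | a=[0]
unlink(a): bitmap=................ | 
create(a): bitmap=F............... | a=[0]
append(a, 3): bitmap=FFFF............ | a=[0, 1, 2, 3]
truncate(a, 3): bitmap=FFF............. | a=[0, 1, 2]

bitmap = FFF.............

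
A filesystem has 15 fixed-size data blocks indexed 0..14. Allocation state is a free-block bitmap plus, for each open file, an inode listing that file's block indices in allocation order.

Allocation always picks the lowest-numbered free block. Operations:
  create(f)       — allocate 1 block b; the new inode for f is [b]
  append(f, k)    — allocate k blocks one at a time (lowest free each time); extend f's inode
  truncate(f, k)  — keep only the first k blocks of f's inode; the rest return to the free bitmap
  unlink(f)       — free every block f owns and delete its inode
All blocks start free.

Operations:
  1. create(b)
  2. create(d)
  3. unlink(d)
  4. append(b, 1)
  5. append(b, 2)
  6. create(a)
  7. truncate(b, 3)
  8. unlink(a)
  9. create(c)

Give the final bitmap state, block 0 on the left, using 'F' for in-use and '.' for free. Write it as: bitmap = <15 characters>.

create(b): bitmap=F.............. | b=[0]
create(d): bitmap=FF............. | b=[0] d=[1]
unlink(d): bitmap=F.............. | b=[0]
append(b, 1): bitmap=FF............. | b=[0, 1]
append(b, 2): bitmap=FFFF........... | b=[0, 1, 2, 3]
create(a): bitmap=FFFFF.......... | a=[4] b=[0, 1, 2, 3]
truncate(b, 3): bitmap=FFF.F.......... | a=[4] b=[0, 1, 2]
unlink(a): bitmap=FFF............ | b=[0, 1, 2]
create(c): bitmap=FFFF........... | b=[0, 1, 2] c=[3]

bitmap = FFFF...........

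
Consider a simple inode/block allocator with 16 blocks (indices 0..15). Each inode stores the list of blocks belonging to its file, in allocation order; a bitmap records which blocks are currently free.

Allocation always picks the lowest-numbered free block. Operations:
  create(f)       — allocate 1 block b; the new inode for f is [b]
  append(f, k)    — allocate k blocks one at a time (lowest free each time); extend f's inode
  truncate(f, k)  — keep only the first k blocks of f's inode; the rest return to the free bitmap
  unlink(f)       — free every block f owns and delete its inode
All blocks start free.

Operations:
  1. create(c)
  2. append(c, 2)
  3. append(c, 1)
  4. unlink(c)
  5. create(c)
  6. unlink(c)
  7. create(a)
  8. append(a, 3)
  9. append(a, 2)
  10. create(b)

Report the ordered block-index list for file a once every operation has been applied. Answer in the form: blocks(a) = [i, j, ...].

blocks(a) = [0, 1, 2, 3, 4, 5]

[1] create(c) — c=0 (map F...............)
[2] append(c, 2) — c=0,1,2 (map FFF.............)
[3] append(c, 1) — c=0,1,2,3 (map FFFF............)
[4] unlink(c) —  (map ................)
[5] create(c) — c=0 (map F...............)
[6] unlink(c) —  (map ................)
[7] create(a) — a=0 (map F...............)
[8] append(a, 3) — a=0,1,2,3 (map FFFF............)
[9] append(a, 2) — a=0,1,2,3,4,5 (map FFFFFF..........)
[10] create(b) — a=0,1,2,3,4,5 b=6 (map FFFFFFF.........)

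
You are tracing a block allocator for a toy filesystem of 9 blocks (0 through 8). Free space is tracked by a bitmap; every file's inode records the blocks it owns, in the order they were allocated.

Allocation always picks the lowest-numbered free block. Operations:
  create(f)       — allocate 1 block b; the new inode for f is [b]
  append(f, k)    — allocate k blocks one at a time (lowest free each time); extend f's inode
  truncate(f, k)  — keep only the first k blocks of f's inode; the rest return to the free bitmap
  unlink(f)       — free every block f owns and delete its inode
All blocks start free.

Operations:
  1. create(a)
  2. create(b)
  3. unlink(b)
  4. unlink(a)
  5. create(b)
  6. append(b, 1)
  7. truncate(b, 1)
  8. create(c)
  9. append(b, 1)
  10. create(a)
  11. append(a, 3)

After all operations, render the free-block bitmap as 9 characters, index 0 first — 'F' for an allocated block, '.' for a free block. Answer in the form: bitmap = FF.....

bitmap = FFFFFFF..

[1] create(a) — a=0 (map F........)
[2] create(b) — a=0 b=1 (map FF.......)
[3] unlink(b) — a=0 (map F........)
[4] unlink(a) —  (map .........)
[5] create(b) — b=0 (map F........)
[6] append(b, 1) — b=0,1 (map FF.......)
[7] truncate(b, 1) — b=0 (map F........)
[8] create(c) — b=0 c=1 (map FF.......)
[9] append(b, 1) — b=0,2 c=1 (map FFF......)
[10] create(a) — a=3 b=0,2 c=1 (map FFFF.....)
[11] append(a, 3) — a=3,4,5,6 b=0,2 c=1 (map FFFFFFF..)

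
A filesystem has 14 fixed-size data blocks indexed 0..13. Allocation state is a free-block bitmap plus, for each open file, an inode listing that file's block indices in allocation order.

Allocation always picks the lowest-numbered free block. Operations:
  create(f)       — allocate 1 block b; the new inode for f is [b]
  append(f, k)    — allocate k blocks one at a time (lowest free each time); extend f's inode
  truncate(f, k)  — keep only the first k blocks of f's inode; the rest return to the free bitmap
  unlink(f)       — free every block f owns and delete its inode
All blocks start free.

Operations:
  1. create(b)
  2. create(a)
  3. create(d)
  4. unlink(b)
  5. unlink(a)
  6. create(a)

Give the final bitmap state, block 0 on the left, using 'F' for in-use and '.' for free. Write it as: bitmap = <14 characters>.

bitmap = F.F...........

after create(b) → b:[0]  free=[F.............]
after create(a) → a:[1], b:[0]  free=[FF............]
after create(d) → a:[1], b:[0], d:[2]  free=[FFF...........]
after unlink(b) → a:[1], d:[2]  free=[.FF...........]
after unlink(a) → d:[2]  free=[..F...........]
after create(a) → a:[0], d:[2]  free=[F.F...........]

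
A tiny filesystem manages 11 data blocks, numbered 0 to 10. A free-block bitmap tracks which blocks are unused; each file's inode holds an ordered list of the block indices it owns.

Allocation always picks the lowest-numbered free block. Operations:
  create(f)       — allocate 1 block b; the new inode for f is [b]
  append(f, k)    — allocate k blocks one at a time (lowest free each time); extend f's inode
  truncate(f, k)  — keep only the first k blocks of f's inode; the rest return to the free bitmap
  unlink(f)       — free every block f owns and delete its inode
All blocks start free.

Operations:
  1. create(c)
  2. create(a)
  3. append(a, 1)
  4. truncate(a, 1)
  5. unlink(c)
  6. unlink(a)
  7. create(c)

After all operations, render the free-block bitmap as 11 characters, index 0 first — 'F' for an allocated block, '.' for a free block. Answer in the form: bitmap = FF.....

[1] create(c) — c=0 (map F..........)
[2] create(a) — a=1 c=0 (map FF.........)
[3] append(a, 1) — a=1,2 c=0 (map FFF........)
[4] truncate(a, 1) — a=1 c=0 (map FF.........)
[5] unlink(c) — a=1 (map .F.........)
[6] unlink(a) —  (map ...........)
[7] create(c) — c=0 (map F..........)

bitmap = F..........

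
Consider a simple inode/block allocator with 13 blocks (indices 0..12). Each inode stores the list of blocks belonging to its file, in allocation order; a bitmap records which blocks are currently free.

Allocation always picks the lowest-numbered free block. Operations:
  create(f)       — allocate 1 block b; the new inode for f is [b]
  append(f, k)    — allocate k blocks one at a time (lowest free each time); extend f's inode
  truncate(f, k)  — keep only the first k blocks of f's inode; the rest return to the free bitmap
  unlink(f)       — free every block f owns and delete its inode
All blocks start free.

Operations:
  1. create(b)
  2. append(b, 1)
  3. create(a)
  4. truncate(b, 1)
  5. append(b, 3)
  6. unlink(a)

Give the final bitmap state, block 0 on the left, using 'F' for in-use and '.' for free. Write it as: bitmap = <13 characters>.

create(b): bitmap=F............ | b=[0]
append(b, 1): bitmap=FF........... | b=[0, 1]
create(a): bitmap=FFF.......... | a=[2] b=[0, 1]
truncate(b, 1): bitmap=F.F.......... | a=[2] b=[0]
append(b, 3): bitmap=FFFFF........ | a=[2] b=[0, 1, 3, 4]
unlink(a): bitmap=FF.FF........ | b=[0, 1, 3, 4]

bitmap = FF.FF........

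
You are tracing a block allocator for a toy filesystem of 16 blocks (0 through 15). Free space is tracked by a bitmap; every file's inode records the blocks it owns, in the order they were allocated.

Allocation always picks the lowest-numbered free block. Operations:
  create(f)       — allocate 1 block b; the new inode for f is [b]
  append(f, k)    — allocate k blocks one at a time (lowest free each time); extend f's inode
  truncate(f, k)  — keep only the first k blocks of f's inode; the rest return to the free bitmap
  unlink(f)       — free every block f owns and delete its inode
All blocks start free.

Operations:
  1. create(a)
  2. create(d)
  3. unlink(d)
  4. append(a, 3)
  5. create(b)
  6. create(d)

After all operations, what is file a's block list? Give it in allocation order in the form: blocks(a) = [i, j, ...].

after create(a) → a:[0]  free=[F...............]
after create(d) → a:[0], d:[1]  free=[FF..............]
after unlink(d) → a:[0]  free=[F...............]
after append(a, 3) → a:[0, 1, 2, 3]  free=[FFFF............]
after create(b) → a:[0, 1, 2, 3], b:[4]  free=[FFFFF...........]
after create(d) → a:[0, 1, 2, 3], b:[4], d:[5]  free=[FFFFFF..........]

blocks(a) = [0, 1, 2, 3]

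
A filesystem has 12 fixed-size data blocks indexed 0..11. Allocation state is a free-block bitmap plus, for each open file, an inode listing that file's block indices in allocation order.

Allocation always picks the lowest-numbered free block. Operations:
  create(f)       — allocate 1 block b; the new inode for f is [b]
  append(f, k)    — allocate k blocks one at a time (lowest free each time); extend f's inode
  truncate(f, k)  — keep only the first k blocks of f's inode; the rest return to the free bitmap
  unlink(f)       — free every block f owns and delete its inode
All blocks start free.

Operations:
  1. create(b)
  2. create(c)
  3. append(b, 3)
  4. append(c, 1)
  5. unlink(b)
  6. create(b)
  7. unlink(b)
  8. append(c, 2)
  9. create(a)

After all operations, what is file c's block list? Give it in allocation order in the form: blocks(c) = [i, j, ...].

blocks(c) = [1, 5, 0, 2]

  1. create(b)  ⇒  F...........  {b→[0]}
  2. create(c)  ⇒  FF..........  {b→[0]; c→[1]}
  3. append(b, 3)  ⇒  FFFFF.......  {b→[0, 2, 3, 4]; c→[1]}
  4. append(c, 1)  ⇒  FFFFFF......  {b→[0, 2, 3, 4]; c→[1, 5]}
  5. unlink(b)  ⇒  .F...F......  {c→[1, 5]}
  6. create(b)  ⇒  FF...F......  {b→[0]; c→[1, 5]}
  7. unlink(b)  ⇒  .F...F......  {c→[1, 5]}
  8. append(c, 2)  ⇒  FFF..F......  {c→[1, 5, 0, 2]}
  9. create(a)  ⇒  FFFF.F......  {a→[3]; c→[1, 5, 0, 2]}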